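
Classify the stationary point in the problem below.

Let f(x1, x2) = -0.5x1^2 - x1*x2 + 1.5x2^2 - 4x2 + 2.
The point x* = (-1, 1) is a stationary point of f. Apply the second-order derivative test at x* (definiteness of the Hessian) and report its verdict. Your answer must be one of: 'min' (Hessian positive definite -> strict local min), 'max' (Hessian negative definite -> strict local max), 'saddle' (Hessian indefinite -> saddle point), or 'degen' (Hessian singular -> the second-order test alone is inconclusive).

Compute the Hessian H = grad^2 f:
  H = [[-1, -1], [-1, 3]]
Verify stationarity: grad f(x*) = H x* + g = (0, 0).
Eigenvalues of H: -1.2361, 3.2361.
Eigenvalues have mixed signs, so H is indefinite -> x* is a saddle point.

saddle


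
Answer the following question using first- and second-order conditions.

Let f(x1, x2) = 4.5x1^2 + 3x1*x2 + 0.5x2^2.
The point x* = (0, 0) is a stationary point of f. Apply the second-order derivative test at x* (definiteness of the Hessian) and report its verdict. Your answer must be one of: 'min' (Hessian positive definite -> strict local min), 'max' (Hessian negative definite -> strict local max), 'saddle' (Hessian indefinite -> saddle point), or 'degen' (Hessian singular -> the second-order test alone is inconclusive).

Compute the Hessian H = grad^2 f:
  H = [[9, 3], [3, 1]]
Verify stationarity: grad f(x*) = H x* + g = (0, 0).
Eigenvalues of H: 0, 10.
H has a zero eigenvalue (singular; positive semidefinite but not definite), so H is neither positive definite, negative definite, nor indefinite. The second-order test alone is inconclusive -> degen.
(Indeed, f is constant along the null direction of H through x*, so x* is not a strict local extremum.)

degen


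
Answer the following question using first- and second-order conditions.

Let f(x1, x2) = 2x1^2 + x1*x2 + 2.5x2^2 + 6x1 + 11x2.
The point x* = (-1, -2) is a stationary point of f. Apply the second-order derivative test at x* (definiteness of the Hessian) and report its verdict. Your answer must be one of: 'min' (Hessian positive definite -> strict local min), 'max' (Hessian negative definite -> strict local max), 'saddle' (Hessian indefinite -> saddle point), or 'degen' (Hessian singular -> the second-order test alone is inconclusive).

Compute the Hessian H = grad^2 f:
  H = [[4, 1], [1, 5]]
Verify stationarity: grad f(x*) = H x* + g = (0, 0).
Eigenvalues of H: 3.382, 5.618.
Both eigenvalues > 0, so H is positive definite -> x* is a strict local min.

min


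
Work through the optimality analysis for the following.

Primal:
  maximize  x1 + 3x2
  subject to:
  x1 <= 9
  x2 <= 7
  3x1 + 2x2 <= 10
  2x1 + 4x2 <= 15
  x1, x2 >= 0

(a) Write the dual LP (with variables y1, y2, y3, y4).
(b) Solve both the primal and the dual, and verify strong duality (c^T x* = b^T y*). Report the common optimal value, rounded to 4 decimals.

The standard primal-dual pair for 'max c^T x s.t. A x <= b, x >= 0' is:
  Dual:  min b^T y  s.t.  A^T y >= c,  y >= 0.

So the dual LP is:
  minimize  9y1 + 7y2 + 10y3 + 15y4
  subject to:
    y1 + 3y3 + 2y4 >= 1
    y2 + 2y3 + 4y4 >= 3
    y1, y2, y3, y4 >= 0

Solving the primal: x* = (0, 3.75).
  primal value c^T x* = 11.25.
Solving the dual: y* = (0, 0, 0, 0.75).
  dual value b^T y* = 11.25.
Strong duality: c^T x* = b^T y*. Confirmed.

11.25


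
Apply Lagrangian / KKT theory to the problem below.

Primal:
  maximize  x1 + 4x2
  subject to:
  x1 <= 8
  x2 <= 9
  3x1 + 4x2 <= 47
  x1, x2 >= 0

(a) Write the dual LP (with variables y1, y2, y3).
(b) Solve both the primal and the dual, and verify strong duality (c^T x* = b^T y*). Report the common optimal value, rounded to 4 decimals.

The standard primal-dual pair for 'max c^T x s.t. A x <= b, x >= 0' is:
  Dual:  min b^T y  s.t.  A^T y >= c,  y >= 0.

So the dual LP is:
  minimize  8y1 + 9y2 + 47y3
  subject to:
    y1 + 3y3 >= 1
    y2 + 4y3 >= 4
    y1, y2, y3 >= 0

Solving the primal: x* = (3.6667, 9).
  primal value c^T x* = 39.6667.
Solving the dual: y* = (0, 2.6667, 0.3333).
  dual value b^T y* = 39.6667.
Strong duality: c^T x* = b^T y*. Confirmed.

39.6667


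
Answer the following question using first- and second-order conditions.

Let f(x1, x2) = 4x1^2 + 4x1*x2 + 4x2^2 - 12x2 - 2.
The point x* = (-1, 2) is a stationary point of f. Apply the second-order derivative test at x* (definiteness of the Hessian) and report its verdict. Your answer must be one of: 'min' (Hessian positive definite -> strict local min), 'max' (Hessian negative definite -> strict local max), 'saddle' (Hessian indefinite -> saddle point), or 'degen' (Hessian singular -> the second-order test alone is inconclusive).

Compute the Hessian H = grad^2 f:
  H = [[8, 4], [4, 8]]
Verify stationarity: grad f(x*) = H x* + g = (0, 0).
Eigenvalues of H: 4, 12.
Both eigenvalues > 0, so H is positive definite -> x* is a strict local min.

min


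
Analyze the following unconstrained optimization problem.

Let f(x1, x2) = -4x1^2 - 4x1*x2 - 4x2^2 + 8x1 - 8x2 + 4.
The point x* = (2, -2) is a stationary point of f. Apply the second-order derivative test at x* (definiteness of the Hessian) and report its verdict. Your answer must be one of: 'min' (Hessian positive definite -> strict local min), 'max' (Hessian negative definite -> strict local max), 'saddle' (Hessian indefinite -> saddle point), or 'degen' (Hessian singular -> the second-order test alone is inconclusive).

Compute the Hessian H = grad^2 f:
  H = [[-8, -4], [-4, -8]]
Verify stationarity: grad f(x*) = H x* + g = (0, 0).
Eigenvalues of H: -12, -4.
Both eigenvalues < 0, so H is negative definite -> x* is a strict local max.

max


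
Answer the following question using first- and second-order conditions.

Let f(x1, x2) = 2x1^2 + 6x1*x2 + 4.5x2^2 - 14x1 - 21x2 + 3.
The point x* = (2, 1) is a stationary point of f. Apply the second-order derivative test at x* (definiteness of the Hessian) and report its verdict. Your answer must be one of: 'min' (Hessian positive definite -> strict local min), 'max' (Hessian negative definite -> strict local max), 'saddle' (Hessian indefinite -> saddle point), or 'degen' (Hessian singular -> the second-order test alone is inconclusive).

Compute the Hessian H = grad^2 f:
  H = [[4, 6], [6, 9]]
Verify stationarity: grad f(x*) = H x* + g = (0, 0).
Eigenvalues of H: 0, 13.
H has a zero eigenvalue (singular; positive semidefinite but not definite), so H is neither positive definite, negative definite, nor indefinite. The second-order test alone is inconclusive -> degen.
(Indeed, f is constant along the null direction of H through x*, so x* is not a strict local extremum.)

degen


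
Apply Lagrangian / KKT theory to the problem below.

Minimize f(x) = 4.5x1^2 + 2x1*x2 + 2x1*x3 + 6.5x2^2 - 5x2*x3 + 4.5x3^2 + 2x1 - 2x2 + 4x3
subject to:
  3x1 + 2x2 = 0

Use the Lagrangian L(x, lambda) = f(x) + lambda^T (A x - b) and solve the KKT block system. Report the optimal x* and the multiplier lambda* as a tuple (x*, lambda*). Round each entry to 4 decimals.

Form the Lagrangian:
  L(x, lambda) = (1/2) x^T Q x + c^T x + lambda^T (A x - b)
Stationarity (grad_x L = 0): Q x + c + A^T lambda = 0.
Primal feasibility: A x = b.

This gives the KKT block system:
  [ Q   A^T ] [ x     ]   [-c ]
  [ A    0  ] [ lambda ] = [ b ]

Solving the linear system:
  x*      = (-0.035, 0.0525, -0.4075)
  lambda* = (-0.325)
  f(x*)   = -0.9025

x* = (-0.035, 0.0525, -0.4075), lambda* = (-0.325)


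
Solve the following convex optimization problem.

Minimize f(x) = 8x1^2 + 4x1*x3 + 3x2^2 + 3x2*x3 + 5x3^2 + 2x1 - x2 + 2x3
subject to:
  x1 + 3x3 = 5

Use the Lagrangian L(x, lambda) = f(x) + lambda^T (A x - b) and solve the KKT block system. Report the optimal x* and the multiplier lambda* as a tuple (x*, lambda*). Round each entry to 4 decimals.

Form the Lagrangian:
  L(x, lambda) = (1/2) x^T Q x + c^T x + lambda^T (A x - b)
Stationarity (grad_x L = 0): Q x + c + A^T lambda = 0.
Primal feasibility: A x = b.

This gives the KKT block system:
  [ Q   A^T ] [ x     ]   [-c ]
  [ A    0  ] [ lambda ] = [ b ]

Solving the linear system:
  x*      = (-0.2179, -0.703, 1.7393)
  lambda* = (-5.4708)
  f(x*)   = 15.5499

x* = (-0.2179, -0.703, 1.7393), lambda* = (-5.4708)


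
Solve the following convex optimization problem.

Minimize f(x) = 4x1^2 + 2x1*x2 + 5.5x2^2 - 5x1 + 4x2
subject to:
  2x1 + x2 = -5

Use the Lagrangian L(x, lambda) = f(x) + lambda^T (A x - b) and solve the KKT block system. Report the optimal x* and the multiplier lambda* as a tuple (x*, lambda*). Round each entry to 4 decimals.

Form the Lagrangian:
  L(x, lambda) = (1/2) x^T Q x + c^T x + lambda^T (A x - b)
Stationarity (grad_x L = 0): Q x + c + A^T lambda = 0.
Primal feasibility: A x = b.

This gives the KKT block system:
  [ Q   A^T ] [ x     ]   [-c ]
  [ A    0  ] [ lambda ] = [ b ]

Solving the linear system:
  x*      = (-1.9773, -1.0455)
  lambda* = (11.4545)
  f(x*)   = 31.4886

x* = (-1.9773, -1.0455), lambda* = (11.4545)


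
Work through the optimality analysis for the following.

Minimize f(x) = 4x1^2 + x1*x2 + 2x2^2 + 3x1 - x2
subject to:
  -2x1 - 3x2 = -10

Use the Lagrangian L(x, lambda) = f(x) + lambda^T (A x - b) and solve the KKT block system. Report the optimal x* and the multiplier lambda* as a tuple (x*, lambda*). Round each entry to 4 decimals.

Form the Lagrangian:
  L(x, lambda) = (1/2) x^T Q x + c^T x + lambda^T (A x - b)
Stationarity (grad_x L = 0): Q x + c + A^T lambda = 0.
Primal feasibility: A x = b.

This gives the KKT block system:
  [ Q   A^T ] [ x     ]   [-c ]
  [ A    0  ] [ lambda ] = [ b ]

Solving the linear system:
  x*      = (0.2237, 3.1842)
  lambda* = (3.9868)
  f(x*)   = 18.6776

x* = (0.2237, 3.1842), lambda* = (3.9868)


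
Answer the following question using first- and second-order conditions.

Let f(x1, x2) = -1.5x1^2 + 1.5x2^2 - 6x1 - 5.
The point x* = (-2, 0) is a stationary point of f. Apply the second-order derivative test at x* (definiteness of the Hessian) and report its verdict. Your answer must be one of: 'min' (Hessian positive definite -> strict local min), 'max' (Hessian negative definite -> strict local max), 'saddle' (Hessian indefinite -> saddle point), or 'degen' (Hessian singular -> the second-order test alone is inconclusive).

Compute the Hessian H = grad^2 f:
  H = [[-3, 0], [0, 3]]
Verify stationarity: grad f(x*) = H x* + g = (0, 0).
Eigenvalues of H: -3, 3.
Eigenvalues have mixed signs, so H is indefinite -> x* is a saddle point.

saddle


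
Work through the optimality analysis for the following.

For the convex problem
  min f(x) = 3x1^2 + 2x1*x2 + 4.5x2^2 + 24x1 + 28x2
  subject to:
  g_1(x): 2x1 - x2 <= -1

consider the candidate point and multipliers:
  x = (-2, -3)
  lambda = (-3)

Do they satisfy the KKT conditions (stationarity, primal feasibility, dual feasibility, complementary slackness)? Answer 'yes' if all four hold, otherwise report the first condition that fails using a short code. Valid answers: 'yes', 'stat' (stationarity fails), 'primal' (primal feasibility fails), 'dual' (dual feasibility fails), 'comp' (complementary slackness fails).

Gradient of f: grad f(x) = Q x + c = (6, -3)
Constraint values g_i(x) = a_i^T x - b_i:
  g_1((-2, -3)) = 0
Stationarity residual: grad f(x) + sum_i lambda_i a_i = (0, 0)
  -> stationarity OK
Primal feasibility (all g_i <= 0): OK
Dual feasibility (all lambda_i >= 0): FAILS
Complementary slackness (lambda_i * g_i(x) = 0 for all i): OK

Verdict: the first failing condition is dual_feasibility -> dual.

dual


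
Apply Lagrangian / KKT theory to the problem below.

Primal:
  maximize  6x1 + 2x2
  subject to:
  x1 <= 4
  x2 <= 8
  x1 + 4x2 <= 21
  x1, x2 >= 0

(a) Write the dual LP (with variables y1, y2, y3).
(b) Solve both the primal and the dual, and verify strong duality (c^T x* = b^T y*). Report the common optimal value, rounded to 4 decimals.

The standard primal-dual pair for 'max c^T x s.t. A x <= b, x >= 0' is:
  Dual:  min b^T y  s.t.  A^T y >= c,  y >= 0.

So the dual LP is:
  minimize  4y1 + 8y2 + 21y3
  subject to:
    y1 + y3 >= 6
    y2 + 4y3 >= 2
    y1, y2, y3 >= 0

Solving the primal: x* = (4, 4.25).
  primal value c^T x* = 32.5.
Solving the dual: y* = (5.5, 0, 0.5).
  dual value b^T y* = 32.5.
Strong duality: c^T x* = b^T y*. Confirmed.

32.5


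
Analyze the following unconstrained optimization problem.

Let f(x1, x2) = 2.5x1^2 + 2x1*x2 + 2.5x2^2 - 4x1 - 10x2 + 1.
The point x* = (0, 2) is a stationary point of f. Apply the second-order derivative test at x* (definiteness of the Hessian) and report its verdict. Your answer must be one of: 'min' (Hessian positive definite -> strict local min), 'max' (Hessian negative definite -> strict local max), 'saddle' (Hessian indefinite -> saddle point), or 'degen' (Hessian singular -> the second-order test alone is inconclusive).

Compute the Hessian H = grad^2 f:
  H = [[5, 2], [2, 5]]
Verify stationarity: grad f(x*) = H x* + g = (0, 0).
Eigenvalues of H: 3, 7.
Both eigenvalues > 0, so H is positive definite -> x* is a strict local min.

min


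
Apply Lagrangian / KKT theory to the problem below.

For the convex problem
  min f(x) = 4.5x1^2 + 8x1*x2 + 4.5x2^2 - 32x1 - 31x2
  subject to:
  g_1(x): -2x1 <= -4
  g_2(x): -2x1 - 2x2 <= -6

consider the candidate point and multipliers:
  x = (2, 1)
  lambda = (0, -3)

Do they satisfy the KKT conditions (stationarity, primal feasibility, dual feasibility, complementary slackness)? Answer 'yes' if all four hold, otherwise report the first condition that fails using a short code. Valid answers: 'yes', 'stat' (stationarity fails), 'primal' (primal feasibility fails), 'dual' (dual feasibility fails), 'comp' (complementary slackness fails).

Gradient of f: grad f(x) = Q x + c = (-6, -6)
Constraint values g_i(x) = a_i^T x - b_i:
  g_1((2, 1)) = 0
  g_2((2, 1)) = 0
Stationarity residual: grad f(x) + sum_i lambda_i a_i = (0, 0)
  -> stationarity OK
Primal feasibility (all g_i <= 0): OK
Dual feasibility (all lambda_i >= 0): FAILS
Complementary slackness (lambda_i * g_i(x) = 0 for all i): OK

Verdict: the first failing condition is dual_feasibility -> dual.

dual


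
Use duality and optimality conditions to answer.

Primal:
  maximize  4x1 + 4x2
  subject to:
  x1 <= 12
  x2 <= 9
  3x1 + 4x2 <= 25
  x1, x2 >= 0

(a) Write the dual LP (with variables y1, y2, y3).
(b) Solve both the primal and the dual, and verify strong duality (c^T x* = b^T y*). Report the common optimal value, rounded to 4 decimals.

The standard primal-dual pair for 'max c^T x s.t. A x <= b, x >= 0' is:
  Dual:  min b^T y  s.t.  A^T y >= c,  y >= 0.

So the dual LP is:
  minimize  12y1 + 9y2 + 25y3
  subject to:
    y1 + 3y3 >= 4
    y2 + 4y3 >= 4
    y1, y2, y3 >= 0

Solving the primal: x* = (8.3333, 0).
  primal value c^T x* = 33.3333.
Solving the dual: y* = (0, 0, 1.3333).
  dual value b^T y* = 33.3333.
Strong duality: c^T x* = b^T y*. Confirmed.

33.3333


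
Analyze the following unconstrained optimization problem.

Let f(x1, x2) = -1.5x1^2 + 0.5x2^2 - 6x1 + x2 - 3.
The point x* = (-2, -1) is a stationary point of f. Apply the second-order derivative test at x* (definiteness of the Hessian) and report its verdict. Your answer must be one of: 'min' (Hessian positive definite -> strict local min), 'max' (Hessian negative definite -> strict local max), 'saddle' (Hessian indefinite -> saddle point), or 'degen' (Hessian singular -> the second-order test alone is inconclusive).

Compute the Hessian H = grad^2 f:
  H = [[-3, 0], [0, 1]]
Verify stationarity: grad f(x*) = H x* + g = (0, 0).
Eigenvalues of H: -3, 1.
Eigenvalues have mixed signs, so H is indefinite -> x* is a saddle point.

saddle


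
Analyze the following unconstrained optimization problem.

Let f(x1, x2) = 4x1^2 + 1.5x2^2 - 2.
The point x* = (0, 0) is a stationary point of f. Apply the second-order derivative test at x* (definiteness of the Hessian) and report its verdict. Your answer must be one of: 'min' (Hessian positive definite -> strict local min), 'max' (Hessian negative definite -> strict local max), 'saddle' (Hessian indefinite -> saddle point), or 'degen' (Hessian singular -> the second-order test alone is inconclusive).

Compute the Hessian H = grad^2 f:
  H = [[8, 0], [0, 3]]
Verify stationarity: grad f(x*) = H x* + g = (0, 0).
Eigenvalues of H: 3, 8.
Both eigenvalues > 0, so H is positive definite -> x* is a strict local min.

min


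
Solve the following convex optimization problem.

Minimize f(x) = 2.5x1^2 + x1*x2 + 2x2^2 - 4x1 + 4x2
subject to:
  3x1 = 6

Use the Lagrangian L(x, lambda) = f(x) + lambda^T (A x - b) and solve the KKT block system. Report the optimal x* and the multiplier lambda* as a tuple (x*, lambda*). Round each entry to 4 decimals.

Form the Lagrangian:
  L(x, lambda) = (1/2) x^T Q x + c^T x + lambda^T (A x - b)
Stationarity (grad_x L = 0): Q x + c + A^T lambda = 0.
Primal feasibility: A x = b.

This gives the KKT block system:
  [ Q   A^T ] [ x     ]   [-c ]
  [ A    0  ] [ lambda ] = [ b ]

Solving the linear system:
  x*      = (2, -1.5)
  lambda* = (-1.5)
  f(x*)   = -2.5

x* = (2, -1.5), lambda* = (-1.5)


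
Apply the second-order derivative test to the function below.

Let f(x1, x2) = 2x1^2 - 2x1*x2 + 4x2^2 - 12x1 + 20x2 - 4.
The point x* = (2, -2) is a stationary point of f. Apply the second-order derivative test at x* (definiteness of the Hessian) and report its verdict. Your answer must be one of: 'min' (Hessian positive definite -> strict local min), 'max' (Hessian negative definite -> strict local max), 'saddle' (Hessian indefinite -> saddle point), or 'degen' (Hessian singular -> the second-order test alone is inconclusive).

Compute the Hessian H = grad^2 f:
  H = [[4, -2], [-2, 8]]
Verify stationarity: grad f(x*) = H x* + g = (0, 0).
Eigenvalues of H: 3.1716, 8.8284.
Both eigenvalues > 0, so H is positive definite -> x* is a strict local min.

min


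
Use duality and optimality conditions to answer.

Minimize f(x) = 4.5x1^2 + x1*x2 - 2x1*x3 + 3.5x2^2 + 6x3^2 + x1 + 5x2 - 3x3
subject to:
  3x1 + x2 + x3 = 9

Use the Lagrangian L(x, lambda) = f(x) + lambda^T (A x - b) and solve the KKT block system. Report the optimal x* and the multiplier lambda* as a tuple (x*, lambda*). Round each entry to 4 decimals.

Form the Lagrangian:
  L(x, lambda) = (1/2) x^T Q x + c^T x + lambda^T (A x - b)
Stationarity (grad_x L = 0): Q x + c + A^T lambda = 0.
Primal feasibility: A x = b.

This gives the KKT block system:
  [ Q   A^T ] [ x     ]   [-c ]
  [ A    0  ] [ lambda ] = [ b ]

Solving the linear system:
  x*      = (2.5892, -0.0516, 1.2839)
  lambda* = (-7.228)
  f(x*)   = 31.7656

x* = (2.5892, -0.0516, 1.2839), lambda* = (-7.228)


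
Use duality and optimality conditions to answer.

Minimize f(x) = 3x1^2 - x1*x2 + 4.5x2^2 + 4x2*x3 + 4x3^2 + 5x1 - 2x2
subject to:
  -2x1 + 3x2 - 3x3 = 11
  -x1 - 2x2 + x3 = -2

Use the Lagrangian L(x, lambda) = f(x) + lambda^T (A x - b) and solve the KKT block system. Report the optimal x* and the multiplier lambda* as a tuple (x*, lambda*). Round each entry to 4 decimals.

Form the Lagrangian:
  L(x, lambda) = (1/2) x^T Q x + c^T x + lambda^T (A x - b)
Stationarity (grad_x L = 0): Q x + c + A^T lambda = 0.
Primal feasibility: A x = b.

This gives the KKT block system:
  [ Q   A^T ] [ x     ]   [-c ]
  [ A    0  ] [ lambda ] = [ b ]

Solving the linear system:
  x*      = (-1.7034, 1.1723, -1.3588)
  lambda* = (-2.5148, -1.3629)
  f(x*)   = 7.0377

x* = (-1.7034, 1.1723, -1.3588), lambda* = (-2.5148, -1.3629)


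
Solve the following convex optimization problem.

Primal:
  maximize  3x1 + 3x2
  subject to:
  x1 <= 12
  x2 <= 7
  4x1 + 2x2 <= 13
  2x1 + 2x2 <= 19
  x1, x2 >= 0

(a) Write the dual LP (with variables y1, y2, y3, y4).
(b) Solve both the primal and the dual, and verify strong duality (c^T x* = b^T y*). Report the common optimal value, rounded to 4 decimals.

The standard primal-dual pair for 'max c^T x s.t. A x <= b, x >= 0' is:
  Dual:  min b^T y  s.t.  A^T y >= c,  y >= 0.

So the dual LP is:
  minimize  12y1 + 7y2 + 13y3 + 19y4
  subject to:
    y1 + 4y3 + 2y4 >= 3
    y2 + 2y3 + 2y4 >= 3
    y1, y2, y3, y4 >= 0

Solving the primal: x* = (0, 6.5).
  primal value c^T x* = 19.5.
Solving the dual: y* = (0, 0, 1.5, 0).
  dual value b^T y* = 19.5.
Strong duality: c^T x* = b^T y*. Confirmed.

19.5


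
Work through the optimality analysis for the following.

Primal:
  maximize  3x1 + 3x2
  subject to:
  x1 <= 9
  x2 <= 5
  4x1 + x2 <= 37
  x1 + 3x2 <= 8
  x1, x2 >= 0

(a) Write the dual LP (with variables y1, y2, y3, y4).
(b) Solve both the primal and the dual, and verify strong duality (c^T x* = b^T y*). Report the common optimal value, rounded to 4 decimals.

The standard primal-dual pair for 'max c^T x s.t. A x <= b, x >= 0' is:
  Dual:  min b^T y  s.t.  A^T y >= c,  y >= 0.

So the dual LP is:
  minimize  9y1 + 5y2 + 37y3 + 8y4
  subject to:
    y1 + 4y3 + y4 >= 3
    y2 + y3 + 3y4 >= 3
    y1, y2, y3, y4 >= 0

Solving the primal: x* = (8, 0).
  primal value c^T x* = 24.
Solving the dual: y* = (0, 0, 0, 3).
  dual value b^T y* = 24.
Strong duality: c^T x* = b^T y*. Confirmed.

24


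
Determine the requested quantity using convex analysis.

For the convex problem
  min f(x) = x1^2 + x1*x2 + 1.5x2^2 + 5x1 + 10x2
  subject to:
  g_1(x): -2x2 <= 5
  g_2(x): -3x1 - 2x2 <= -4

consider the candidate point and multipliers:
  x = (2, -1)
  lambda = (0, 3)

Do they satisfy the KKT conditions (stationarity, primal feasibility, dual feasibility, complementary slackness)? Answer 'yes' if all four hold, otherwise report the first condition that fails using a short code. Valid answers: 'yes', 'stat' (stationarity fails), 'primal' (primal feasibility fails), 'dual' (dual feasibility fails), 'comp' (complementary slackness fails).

Gradient of f: grad f(x) = Q x + c = (8, 9)
Constraint values g_i(x) = a_i^T x - b_i:
  g_1((2, -1)) = -3
  g_2((2, -1)) = 0
Stationarity residual: grad f(x) + sum_i lambda_i a_i = (-1, 3)
  -> stationarity FAILS
Primal feasibility (all g_i <= 0): OK
Dual feasibility (all lambda_i >= 0): OK
Complementary slackness (lambda_i * g_i(x) = 0 for all i): OK

Verdict: the first failing condition is stationarity -> stat.

stat


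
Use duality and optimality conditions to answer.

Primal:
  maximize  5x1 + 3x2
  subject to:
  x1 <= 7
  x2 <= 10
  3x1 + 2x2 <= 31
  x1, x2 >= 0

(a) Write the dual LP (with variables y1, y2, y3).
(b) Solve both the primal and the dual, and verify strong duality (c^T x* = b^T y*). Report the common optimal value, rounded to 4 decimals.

The standard primal-dual pair for 'max c^T x s.t. A x <= b, x >= 0' is:
  Dual:  min b^T y  s.t.  A^T y >= c,  y >= 0.

So the dual LP is:
  minimize  7y1 + 10y2 + 31y3
  subject to:
    y1 + 3y3 >= 5
    y2 + 2y3 >= 3
    y1, y2, y3 >= 0

Solving the primal: x* = (7, 5).
  primal value c^T x* = 50.
Solving the dual: y* = (0.5, 0, 1.5).
  dual value b^T y* = 50.
Strong duality: c^T x* = b^T y*. Confirmed.

50


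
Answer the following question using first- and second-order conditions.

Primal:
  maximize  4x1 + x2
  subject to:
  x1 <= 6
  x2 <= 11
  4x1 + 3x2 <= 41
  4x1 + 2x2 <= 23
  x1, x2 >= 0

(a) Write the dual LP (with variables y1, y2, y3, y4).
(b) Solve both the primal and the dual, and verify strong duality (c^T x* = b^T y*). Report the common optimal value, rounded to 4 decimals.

The standard primal-dual pair for 'max c^T x s.t. A x <= b, x >= 0' is:
  Dual:  min b^T y  s.t.  A^T y >= c,  y >= 0.

So the dual LP is:
  minimize  6y1 + 11y2 + 41y3 + 23y4
  subject to:
    y1 + 4y3 + 4y4 >= 4
    y2 + 3y3 + 2y4 >= 1
    y1, y2, y3, y4 >= 0

Solving the primal: x* = (5.75, 0).
  primal value c^T x* = 23.
Solving the dual: y* = (0, 0, 0, 1).
  dual value b^T y* = 23.
Strong duality: c^T x* = b^T y*. Confirmed.

23


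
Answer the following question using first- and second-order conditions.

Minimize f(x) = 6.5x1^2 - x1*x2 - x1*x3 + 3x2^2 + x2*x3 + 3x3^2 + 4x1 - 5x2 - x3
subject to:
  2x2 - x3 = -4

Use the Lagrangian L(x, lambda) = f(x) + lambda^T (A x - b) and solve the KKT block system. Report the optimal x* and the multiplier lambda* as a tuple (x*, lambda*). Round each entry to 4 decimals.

Form the Lagrangian:
  L(x, lambda) = (1/2) x^T Q x + c^T x + lambda^T (A x - b)
Stationarity (grad_x L = 0): Q x + c + A^T lambda = 0.
Primal feasibility: A x = b.

This gives the KKT block system:
  [ Q   A^T ] [ x     ]   [-c ]
  [ A    0  ] [ lambda ] = [ b ]

Solving the linear system:
  x*      = (-0.3118, -1.351, 1.2979)
  lambda* = (5.7483)
  f(x*)   = 13.6016

x* = (-0.3118, -1.351, 1.2979), lambda* = (5.7483)


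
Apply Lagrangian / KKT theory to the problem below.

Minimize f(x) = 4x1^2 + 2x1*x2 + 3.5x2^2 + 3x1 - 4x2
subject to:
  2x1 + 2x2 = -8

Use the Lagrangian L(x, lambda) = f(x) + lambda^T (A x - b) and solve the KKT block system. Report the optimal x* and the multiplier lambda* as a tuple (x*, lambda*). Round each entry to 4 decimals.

Form the Lagrangian:
  L(x, lambda) = (1/2) x^T Q x + c^T x + lambda^T (A x - b)
Stationarity (grad_x L = 0): Q x + c + A^T lambda = 0.
Primal feasibility: A x = b.

This gives the KKT block system:
  [ Q   A^T ] [ x     ]   [-c ]
  [ A    0  ] [ lambda ] = [ b ]

Solving the linear system:
  x*      = (-2.4545, -1.5455)
  lambda* = (9.8636)
  f(x*)   = 38.8636

x* = (-2.4545, -1.5455), lambda* = (9.8636)


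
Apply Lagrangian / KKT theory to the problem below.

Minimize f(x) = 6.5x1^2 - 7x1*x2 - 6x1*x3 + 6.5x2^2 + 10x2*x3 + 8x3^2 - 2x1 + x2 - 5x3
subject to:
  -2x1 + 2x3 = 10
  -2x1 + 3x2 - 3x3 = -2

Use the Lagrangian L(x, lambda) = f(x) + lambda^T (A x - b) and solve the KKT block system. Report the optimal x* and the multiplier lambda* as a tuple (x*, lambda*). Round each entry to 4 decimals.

Form the Lagrangian:
  L(x, lambda) = (1/2) x^T Q x + c^T x + lambda^T (A x - b)
Stationarity (grad_x L = 0): Q x + c + A^T lambda = 0.
Primal feasibility: A x = b.

This gives the KKT block system:
  [ Q   A^T ] [ x     ]   [-c ]
  [ A    0  ] [ lambda ] = [ b ]

Solving the linear system:
  x*      = (-3.7218, -1.8697, 1.2782)
  lambda* = (-17.3063, -5.1761)
  f(x*)   = 80.9472

x* = (-3.7218, -1.8697, 1.2782), lambda* = (-17.3063, -5.1761)


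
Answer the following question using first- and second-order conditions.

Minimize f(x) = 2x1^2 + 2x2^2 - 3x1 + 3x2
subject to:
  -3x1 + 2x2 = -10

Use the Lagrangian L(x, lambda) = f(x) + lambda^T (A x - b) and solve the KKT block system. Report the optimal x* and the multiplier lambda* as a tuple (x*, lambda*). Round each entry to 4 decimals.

Form the Lagrangian:
  L(x, lambda) = (1/2) x^T Q x + c^T x + lambda^T (A x - b)
Stationarity (grad_x L = 0): Q x + c + A^T lambda = 0.
Primal feasibility: A x = b.

This gives the KKT block system:
  [ Q   A^T ] [ x     ]   [-c ]
  [ A    0  ] [ lambda ] = [ b ]

Solving the linear system:
  x*      = (2.1923, -1.7115)
  lambda* = (1.9231)
  f(x*)   = 3.7596

x* = (2.1923, -1.7115), lambda* = (1.9231)


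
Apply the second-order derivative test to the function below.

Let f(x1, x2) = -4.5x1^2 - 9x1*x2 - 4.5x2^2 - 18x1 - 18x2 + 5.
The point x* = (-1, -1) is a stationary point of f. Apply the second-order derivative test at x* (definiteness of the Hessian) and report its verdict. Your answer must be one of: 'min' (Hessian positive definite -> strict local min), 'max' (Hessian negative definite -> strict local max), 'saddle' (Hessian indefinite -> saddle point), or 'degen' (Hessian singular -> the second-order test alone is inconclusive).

Compute the Hessian H = grad^2 f:
  H = [[-9, -9], [-9, -9]]
Verify stationarity: grad f(x*) = H x* + g = (0, 0).
Eigenvalues of H: -18, 0.
H has a zero eigenvalue (singular; negative semidefinite but not definite), so H is neither positive definite, negative definite, nor indefinite. The second-order test alone is inconclusive -> degen.
(Indeed, f is constant along the null direction of H through x*, so x* is not a strict local extremum.)

degen


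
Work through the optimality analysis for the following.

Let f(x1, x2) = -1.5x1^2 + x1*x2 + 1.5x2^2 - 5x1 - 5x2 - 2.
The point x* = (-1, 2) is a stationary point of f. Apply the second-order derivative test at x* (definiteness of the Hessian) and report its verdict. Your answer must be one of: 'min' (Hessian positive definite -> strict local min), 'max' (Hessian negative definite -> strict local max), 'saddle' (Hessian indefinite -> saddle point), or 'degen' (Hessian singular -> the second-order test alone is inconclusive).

Compute the Hessian H = grad^2 f:
  H = [[-3, 1], [1, 3]]
Verify stationarity: grad f(x*) = H x* + g = (0, 0).
Eigenvalues of H: -3.1623, 3.1623.
Eigenvalues have mixed signs, so H is indefinite -> x* is a saddle point.

saddle


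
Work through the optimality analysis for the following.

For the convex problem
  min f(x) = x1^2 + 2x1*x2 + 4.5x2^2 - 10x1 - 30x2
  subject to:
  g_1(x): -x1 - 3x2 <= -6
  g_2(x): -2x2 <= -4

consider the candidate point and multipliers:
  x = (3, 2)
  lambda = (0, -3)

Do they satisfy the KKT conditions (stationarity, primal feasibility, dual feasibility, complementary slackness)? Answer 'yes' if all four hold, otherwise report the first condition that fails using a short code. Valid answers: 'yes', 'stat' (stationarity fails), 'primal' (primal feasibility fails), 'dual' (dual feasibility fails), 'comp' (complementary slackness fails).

Gradient of f: grad f(x) = Q x + c = (0, -6)
Constraint values g_i(x) = a_i^T x - b_i:
  g_1((3, 2)) = -3
  g_2((3, 2)) = 0
Stationarity residual: grad f(x) + sum_i lambda_i a_i = (0, 0)
  -> stationarity OK
Primal feasibility (all g_i <= 0): OK
Dual feasibility (all lambda_i >= 0): FAILS
Complementary slackness (lambda_i * g_i(x) = 0 for all i): OK

Verdict: the first failing condition is dual_feasibility -> dual.

dual


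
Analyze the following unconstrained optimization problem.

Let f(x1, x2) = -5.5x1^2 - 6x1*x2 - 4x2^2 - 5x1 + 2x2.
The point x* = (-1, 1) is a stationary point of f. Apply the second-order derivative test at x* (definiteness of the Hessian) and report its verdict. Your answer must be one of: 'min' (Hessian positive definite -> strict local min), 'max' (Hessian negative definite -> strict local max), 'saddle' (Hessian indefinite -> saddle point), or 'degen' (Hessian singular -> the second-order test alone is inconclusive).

Compute the Hessian H = grad^2 f:
  H = [[-11, -6], [-6, -8]]
Verify stationarity: grad f(x*) = H x* + g = (0, 0).
Eigenvalues of H: -15.6847, -3.3153.
Both eigenvalues < 0, so H is negative definite -> x* is a strict local max.

max


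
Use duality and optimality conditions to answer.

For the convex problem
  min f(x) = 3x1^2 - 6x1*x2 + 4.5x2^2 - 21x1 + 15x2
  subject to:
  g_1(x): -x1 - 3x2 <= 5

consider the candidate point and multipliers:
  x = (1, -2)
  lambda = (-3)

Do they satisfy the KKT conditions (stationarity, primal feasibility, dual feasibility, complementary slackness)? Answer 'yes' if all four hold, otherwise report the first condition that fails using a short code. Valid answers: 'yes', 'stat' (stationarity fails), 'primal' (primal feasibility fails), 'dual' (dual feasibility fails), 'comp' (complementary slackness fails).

Gradient of f: grad f(x) = Q x + c = (-3, -9)
Constraint values g_i(x) = a_i^T x - b_i:
  g_1((1, -2)) = 0
Stationarity residual: grad f(x) + sum_i lambda_i a_i = (0, 0)
  -> stationarity OK
Primal feasibility (all g_i <= 0): OK
Dual feasibility (all lambda_i >= 0): FAILS
Complementary slackness (lambda_i * g_i(x) = 0 for all i): OK

Verdict: the first failing condition is dual_feasibility -> dual.

dual


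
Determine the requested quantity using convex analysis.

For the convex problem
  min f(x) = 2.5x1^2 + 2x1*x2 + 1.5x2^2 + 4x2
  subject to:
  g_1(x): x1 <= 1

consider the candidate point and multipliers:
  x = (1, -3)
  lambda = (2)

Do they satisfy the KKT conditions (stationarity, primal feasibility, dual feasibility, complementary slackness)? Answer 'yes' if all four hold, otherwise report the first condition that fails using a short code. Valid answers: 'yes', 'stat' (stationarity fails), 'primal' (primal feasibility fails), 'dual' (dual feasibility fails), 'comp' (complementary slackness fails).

Gradient of f: grad f(x) = Q x + c = (-1, -3)
Constraint values g_i(x) = a_i^T x - b_i:
  g_1((1, -3)) = 0
Stationarity residual: grad f(x) + sum_i lambda_i a_i = (1, -3)
  -> stationarity FAILS
Primal feasibility (all g_i <= 0): OK
Dual feasibility (all lambda_i >= 0): OK
Complementary slackness (lambda_i * g_i(x) = 0 for all i): OK

Verdict: the first failing condition is stationarity -> stat.

stat


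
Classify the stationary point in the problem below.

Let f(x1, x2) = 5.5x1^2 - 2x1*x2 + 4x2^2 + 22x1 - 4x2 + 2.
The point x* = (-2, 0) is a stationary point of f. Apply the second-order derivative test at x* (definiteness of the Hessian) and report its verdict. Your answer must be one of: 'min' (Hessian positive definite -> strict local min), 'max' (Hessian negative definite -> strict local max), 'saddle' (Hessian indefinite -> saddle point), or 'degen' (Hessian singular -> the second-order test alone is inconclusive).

Compute the Hessian H = grad^2 f:
  H = [[11, -2], [-2, 8]]
Verify stationarity: grad f(x*) = H x* + g = (0, 0).
Eigenvalues of H: 7, 12.
Both eigenvalues > 0, so H is positive definite -> x* is a strict local min.

min


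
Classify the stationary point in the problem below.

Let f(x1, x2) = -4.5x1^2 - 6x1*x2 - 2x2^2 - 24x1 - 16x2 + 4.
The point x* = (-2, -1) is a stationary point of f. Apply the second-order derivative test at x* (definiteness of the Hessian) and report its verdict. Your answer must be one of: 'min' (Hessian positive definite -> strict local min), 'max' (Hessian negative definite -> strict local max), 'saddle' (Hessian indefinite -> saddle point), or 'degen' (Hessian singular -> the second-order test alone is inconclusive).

Compute the Hessian H = grad^2 f:
  H = [[-9, -6], [-6, -4]]
Verify stationarity: grad f(x*) = H x* + g = (0, 0).
Eigenvalues of H: -13, 0.
H has a zero eigenvalue (singular; negative semidefinite but not definite), so H is neither positive definite, negative definite, nor indefinite. The second-order test alone is inconclusive -> degen.
(Indeed, f is constant along the null direction of H through x*, so x* is not a strict local extremum.)

degen


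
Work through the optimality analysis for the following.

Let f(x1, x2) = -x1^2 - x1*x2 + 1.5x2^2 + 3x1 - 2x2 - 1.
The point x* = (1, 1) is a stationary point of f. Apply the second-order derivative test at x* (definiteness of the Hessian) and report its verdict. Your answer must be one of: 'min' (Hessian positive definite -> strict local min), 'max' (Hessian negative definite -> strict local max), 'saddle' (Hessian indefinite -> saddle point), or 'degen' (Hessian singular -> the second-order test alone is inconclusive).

Compute the Hessian H = grad^2 f:
  H = [[-2, -1], [-1, 3]]
Verify stationarity: grad f(x*) = H x* + g = (0, 0).
Eigenvalues of H: -2.1926, 3.1926.
Eigenvalues have mixed signs, so H is indefinite -> x* is a saddle point.

saddle


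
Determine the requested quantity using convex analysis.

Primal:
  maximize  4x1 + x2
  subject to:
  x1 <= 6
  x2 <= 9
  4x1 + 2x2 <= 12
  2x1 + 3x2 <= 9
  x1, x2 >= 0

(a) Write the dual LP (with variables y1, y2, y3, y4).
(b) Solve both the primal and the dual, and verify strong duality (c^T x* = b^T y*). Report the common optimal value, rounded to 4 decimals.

The standard primal-dual pair for 'max c^T x s.t. A x <= b, x >= 0' is:
  Dual:  min b^T y  s.t.  A^T y >= c,  y >= 0.

So the dual LP is:
  minimize  6y1 + 9y2 + 12y3 + 9y4
  subject to:
    y1 + 4y3 + 2y4 >= 4
    y2 + 2y3 + 3y4 >= 1
    y1, y2, y3, y4 >= 0

Solving the primal: x* = (3, 0).
  primal value c^T x* = 12.
Solving the dual: y* = (0, 0, 1, 0).
  dual value b^T y* = 12.
Strong duality: c^T x* = b^T y*. Confirmed.

12


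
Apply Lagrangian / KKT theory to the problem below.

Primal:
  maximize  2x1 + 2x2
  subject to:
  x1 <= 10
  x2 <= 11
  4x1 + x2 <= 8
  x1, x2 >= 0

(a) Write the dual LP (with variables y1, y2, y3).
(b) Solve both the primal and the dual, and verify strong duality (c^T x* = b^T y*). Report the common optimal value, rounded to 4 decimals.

The standard primal-dual pair for 'max c^T x s.t. A x <= b, x >= 0' is:
  Dual:  min b^T y  s.t.  A^T y >= c,  y >= 0.

So the dual LP is:
  minimize  10y1 + 11y2 + 8y3
  subject to:
    y1 + 4y3 >= 2
    y2 + y3 >= 2
    y1, y2, y3 >= 0

Solving the primal: x* = (0, 8).
  primal value c^T x* = 16.
Solving the dual: y* = (0, 0, 2).
  dual value b^T y* = 16.
Strong duality: c^T x* = b^T y*. Confirmed.

16


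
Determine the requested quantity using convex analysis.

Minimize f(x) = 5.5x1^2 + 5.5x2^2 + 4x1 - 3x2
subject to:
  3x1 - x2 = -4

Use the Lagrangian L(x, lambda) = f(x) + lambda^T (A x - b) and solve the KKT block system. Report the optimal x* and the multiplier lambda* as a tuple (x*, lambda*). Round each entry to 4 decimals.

Form the Lagrangian:
  L(x, lambda) = (1/2) x^T Q x + c^T x + lambda^T (A x - b)
Stationarity (grad_x L = 0): Q x + c + A^T lambda = 0.
Primal feasibility: A x = b.

This gives the KKT block system:
  [ Q   A^T ] [ x     ]   [-c ]
  [ A    0  ] [ lambda ] = [ b ]

Solving the linear system:
  x*      = (-1.1545, 0.5364)
  lambda* = (2.9)
  f(x*)   = 2.6864

x* = (-1.1545, 0.5364), lambda* = (2.9)


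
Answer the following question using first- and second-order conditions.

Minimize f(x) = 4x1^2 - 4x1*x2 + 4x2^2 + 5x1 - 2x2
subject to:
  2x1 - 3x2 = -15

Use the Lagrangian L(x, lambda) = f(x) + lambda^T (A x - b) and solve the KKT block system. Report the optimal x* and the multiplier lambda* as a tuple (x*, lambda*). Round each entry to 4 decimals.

Form the Lagrangian:
  L(x, lambda) = (1/2) x^T Q x + c^T x + lambda^T (A x - b)
Stationarity (grad_x L = 0): Q x + c + A^T lambda = 0.
Primal feasibility: A x = b.

This gives the KKT block system:
  [ Q   A^T ] [ x     ]   [-c ]
  [ A    0  ] [ lambda ] = [ b ]

Solving the linear system:
  x*      = (-1.6607, 3.8929)
  lambda* = (11.9286)
  f(x*)   = 81.4196

x* = (-1.6607, 3.8929), lambda* = (11.9286)


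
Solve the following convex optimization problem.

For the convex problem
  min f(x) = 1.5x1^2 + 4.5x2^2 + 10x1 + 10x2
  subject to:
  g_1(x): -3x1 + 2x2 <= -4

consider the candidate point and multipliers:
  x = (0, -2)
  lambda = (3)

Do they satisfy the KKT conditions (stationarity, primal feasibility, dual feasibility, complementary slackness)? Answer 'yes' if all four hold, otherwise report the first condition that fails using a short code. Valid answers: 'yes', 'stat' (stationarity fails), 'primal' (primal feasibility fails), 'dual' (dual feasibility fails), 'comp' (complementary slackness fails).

Gradient of f: grad f(x) = Q x + c = (10, -8)
Constraint values g_i(x) = a_i^T x - b_i:
  g_1((0, -2)) = 0
Stationarity residual: grad f(x) + sum_i lambda_i a_i = (1, -2)
  -> stationarity FAILS
Primal feasibility (all g_i <= 0): OK
Dual feasibility (all lambda_i >= 0): OK
Complementary slackness (lambda_i * g_i(x) = 0 for all i): OK

Verdict: the first failing condition is stationarity -> stat.

stat


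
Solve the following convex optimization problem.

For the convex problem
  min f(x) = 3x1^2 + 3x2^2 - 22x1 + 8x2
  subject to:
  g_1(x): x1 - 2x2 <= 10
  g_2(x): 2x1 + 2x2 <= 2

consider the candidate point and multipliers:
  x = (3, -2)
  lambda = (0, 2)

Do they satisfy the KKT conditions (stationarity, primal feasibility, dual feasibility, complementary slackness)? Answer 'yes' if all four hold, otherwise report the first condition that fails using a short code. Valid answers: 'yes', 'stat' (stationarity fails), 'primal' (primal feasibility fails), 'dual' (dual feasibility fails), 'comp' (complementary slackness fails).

Gradient of f: grad f(x) = Q x + c = (-4, -4)
Constraint values g_i(x) = a_i^T x - b_i:
  g_1((3, -2)) = -3
  g_2((3, -2)) = 0
Stationarity residual: grad f(x) + sum_i lambda_i a_i = (0, 0)
  -> stationarity OK
Primal feasibility (all g_i <= 0): OK
Dual feasibility (all lambda_i >= 0): OK
Complementary slackness (lambda_i * g_i(x) = 0 for all i): OK

Verdict: yes, KKT holds.

yes


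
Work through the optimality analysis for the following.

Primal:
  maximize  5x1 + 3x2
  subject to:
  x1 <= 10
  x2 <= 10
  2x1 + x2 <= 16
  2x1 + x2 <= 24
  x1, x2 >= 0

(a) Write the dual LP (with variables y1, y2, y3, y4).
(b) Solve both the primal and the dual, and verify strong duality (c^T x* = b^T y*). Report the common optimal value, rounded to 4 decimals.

The standard primal-dual pair for 'max c^T x s.t. A x <= b, x >= 0' is:
  Dual:  min b^T y  s.t.  A^T y >= c,  y >= 0.

So the dual LP is:
  minimize  10y1 + 10y2 + 16y3 + 24y4
  subject to:
    y1 + 2y3 + 2y4 >= 5
    y2 + y3 + y4 >= 3
    y1, y2, y3, y4 >= 0

Solving the primal: x* = (3, 10).
  primal value c^T x* = 45.
Solving the dual: y* = (0, 0.5, 2.5, 0).
  dual value b^T y* = 45.
Strong duality: c^T x* = b^T y*. Confirmed.

45
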